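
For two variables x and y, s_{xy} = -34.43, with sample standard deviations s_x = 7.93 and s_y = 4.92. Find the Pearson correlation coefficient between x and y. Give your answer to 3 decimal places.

r = Cov(x,y) / (s_x · s_y) = -34.43 / (7.93 × 4.92)
  = -34.43 / 39.0156 ≈ -0.882

-0.882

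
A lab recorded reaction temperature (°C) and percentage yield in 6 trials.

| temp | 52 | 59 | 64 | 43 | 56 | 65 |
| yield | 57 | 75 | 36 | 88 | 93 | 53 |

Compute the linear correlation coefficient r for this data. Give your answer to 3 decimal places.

-0.643

n = 6, Σx = 339, Σy = 402, Σx² = 19491, Σy² = 29372, Σxy = 22130
nΣxy − ΣxΣy = 132780 − 136278 = -3498
nΣx² − (Σx)² = 116946 − 114921 = 2025; nΣy² − (Σy)² = 176232 − 161604 = 14628
r = -3498 / √(2025 × 14628) = -3498 / 5442.5821 ≈ -0.643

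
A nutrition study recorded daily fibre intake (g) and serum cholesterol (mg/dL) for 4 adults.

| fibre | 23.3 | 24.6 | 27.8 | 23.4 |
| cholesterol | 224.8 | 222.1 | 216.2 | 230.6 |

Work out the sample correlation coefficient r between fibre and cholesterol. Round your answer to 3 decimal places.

-0.889

n = 4, Σx = 99.1, Σy = 893.7, Σx² = 2468.45, Σy² = 199782.25, Σxy = 22107.9
nΣxy − ΣxΣy = 88431.6 − 88565.67 = -134.07
nΣx² − (Σx)² = 9873.8 − 9820.81 = 52.99; nΣy² − (Σy)² = 799129 − 798699.69 = 429.31
r = -134.07 / √(52.99 × 429.31) = -134.07 / 150.8282 ≈ -0.889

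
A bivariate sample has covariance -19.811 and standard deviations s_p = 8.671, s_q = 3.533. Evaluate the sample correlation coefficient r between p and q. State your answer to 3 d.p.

-0.647

r = Cov(p,q) / (s_p · s_q) = -19.811 / (8.671 × 3.533)
  = -19.811 / 30.6346 ≈ -0.647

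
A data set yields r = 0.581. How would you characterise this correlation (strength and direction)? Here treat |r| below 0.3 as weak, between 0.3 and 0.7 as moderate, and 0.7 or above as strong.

moderate positive

r = 0.581 > 0 so the relationship is positive.
|r| = 0.581, which falls in the moderate range.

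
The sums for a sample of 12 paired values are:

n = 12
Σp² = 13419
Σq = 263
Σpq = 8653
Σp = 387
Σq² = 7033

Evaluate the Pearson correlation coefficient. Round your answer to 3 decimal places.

r = (nΣpq − ΣpΣq) / √[(nΣp² − (Σp)²)(nΣq² − (Σq)²)]
Numerator: 12×8653 − 387×263 = 2055
Denominator: √[(161028 − 149769)(84396 − 69169)] = √[11259 × 15227] = 13093.5401
r = 2055 / 13093.5401 ≈ 0.157

0.157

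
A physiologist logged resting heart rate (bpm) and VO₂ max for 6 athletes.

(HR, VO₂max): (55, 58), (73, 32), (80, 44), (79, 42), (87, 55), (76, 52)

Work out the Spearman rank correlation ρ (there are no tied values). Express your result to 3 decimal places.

-0.029

Rank HR: 1, 2, 5, 4, 6, 3
Rank VO₂max: 6, 1, 3, 2, 5, 4
d = rank(HR) − rank(VO₂max): -5, 1, 2, 2, 1, -1; Σd² = 36
ρ = 1 − 6Σd² / [n(n²−1)] = 1 − 6×36 / (6×35) = 1 − 216/210 ≈ -0.029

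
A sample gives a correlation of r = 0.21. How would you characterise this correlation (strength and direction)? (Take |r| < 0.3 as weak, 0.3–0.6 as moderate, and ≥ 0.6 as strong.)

weak positive

r = 0.21 > 0 so the relationship is positive.
|r| = 0.21, which falls in the weak range.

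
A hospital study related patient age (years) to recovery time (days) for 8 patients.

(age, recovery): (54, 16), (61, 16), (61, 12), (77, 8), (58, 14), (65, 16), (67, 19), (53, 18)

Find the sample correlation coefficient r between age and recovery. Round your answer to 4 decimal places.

n = 8, Σx = 496, Σy = 119, Σx² = 31174, Σy² = 1857, Σxy = 7267
nΣxy − ΣxΣy = 58136 − 59024 = -888
nΣx² − (Σx)² = 249392 − 246016 = 3376; nΣy² − (Σy)² = 14856 − 14161 = 695
r = -888 / √(3376 × 695) = -888 / 1531.7702 ≈ -0.5797

-0.5797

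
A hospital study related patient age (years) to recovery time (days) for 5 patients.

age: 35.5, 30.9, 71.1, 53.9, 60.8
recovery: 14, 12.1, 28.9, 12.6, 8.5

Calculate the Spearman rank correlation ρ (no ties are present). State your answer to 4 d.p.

Rank age: 2, 1, 5, 3, 4
Rank recovery: 4, 2, 5, 3, 1
d = rank(age) − rank(recovery): -2, -1, 0, 0, 3; Σd² = 14
ρ = 1 − 6Σd² / [n(n²−1)] = 1 − 6×14 / (5×24) = 1 − 84/120 ≈ 0.3000

0.3000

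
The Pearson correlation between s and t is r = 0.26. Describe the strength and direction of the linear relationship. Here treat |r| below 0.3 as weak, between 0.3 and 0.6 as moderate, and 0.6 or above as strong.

r = 0.26 > 0 so the relationship is positive.
|r| = 0.26, which falls in the weak range.

weak positive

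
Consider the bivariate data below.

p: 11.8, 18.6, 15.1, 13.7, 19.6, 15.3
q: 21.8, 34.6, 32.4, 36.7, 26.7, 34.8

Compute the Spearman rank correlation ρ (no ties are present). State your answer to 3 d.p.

0.029

Rank p: 1, 5, 3, 2, 6, 4
Rank q: 1, 4, 3, 6, 2, 5
d = rank(p) − rank(q): 0, 1, 0, -4, 4, -1; Σd² = 34
ρ = 1 − 6Σd² / [n(n²−1)] = 1 − 6×34 / (6×35) = 1 − 204/210 ≈ 0.029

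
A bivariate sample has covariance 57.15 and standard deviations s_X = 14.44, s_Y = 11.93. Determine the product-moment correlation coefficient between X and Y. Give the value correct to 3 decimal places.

0.332

r = Cov(X,Y) / (s_X · s_Y) = 57.15 / (14.44 × 11.93)
  = 57.15 / 172.2692 ≈ 0.332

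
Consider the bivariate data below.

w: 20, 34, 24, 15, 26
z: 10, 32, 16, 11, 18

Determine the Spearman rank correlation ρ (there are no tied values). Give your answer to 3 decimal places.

Rank w: 2, 5, 3, 1, 4
Rank z: 1, 5, 3, 2, 4
d = rank(w) − rank(z): 1, 0, 0, -1, 0; Σd² = 2
ρ = 1 − 6Σd² / [n(n²−1)] = 1 − 6×2 / (5×24) = 1 − 12/120 ≈ 0.900

0.900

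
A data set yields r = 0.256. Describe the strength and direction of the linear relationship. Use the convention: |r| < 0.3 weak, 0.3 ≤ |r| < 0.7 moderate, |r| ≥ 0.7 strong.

r = 0.256 > 0 so the relationship is positive.
|r| = 0.256, which falls in the weak range.

weak positive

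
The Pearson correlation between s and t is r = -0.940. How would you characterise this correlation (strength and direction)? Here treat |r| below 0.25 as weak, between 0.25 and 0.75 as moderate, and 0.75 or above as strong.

strong negative

r = -0.940 < 0 so the relationship is negative.
|r| = 0.940, which falls in the strong range.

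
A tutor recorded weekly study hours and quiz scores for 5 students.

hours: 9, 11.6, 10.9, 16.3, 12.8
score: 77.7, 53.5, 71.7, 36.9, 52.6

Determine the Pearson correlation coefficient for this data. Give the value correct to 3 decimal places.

-0.945

n = 5, Σx = 60.6, Σy = 292.4, Σx² = 763.9, Σy² = 18168.8, Σxy = 3376.18
nΣxy − ΣxΣy = 16880.9 − 17719.44 = -838.54
nΣx² − (Σx)² = 3819.5 − 3672.36 = 147.14; nΣy² − (Σy)² = 90844 − 85497.76 = 5346.24
r = -838.54 / √(147.14 × 5346.24) = -838.54 / 886.9305 ≈ -0.945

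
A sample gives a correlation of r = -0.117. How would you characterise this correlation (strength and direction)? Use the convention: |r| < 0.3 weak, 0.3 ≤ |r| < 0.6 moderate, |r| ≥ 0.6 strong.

r = -0.117 < 0 so the relationship is negative.
|r| = 0.117, which falls in the weak range.

weak negative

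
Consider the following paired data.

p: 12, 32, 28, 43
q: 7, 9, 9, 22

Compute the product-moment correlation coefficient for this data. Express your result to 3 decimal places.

n = 4, Σp = 115, Σq = 47, Σp² = 3801, Σq² = 695, Σpq = 1570
nΣpq − ΣpΣq = 6280 − 5405 = 875
nΣp² − (Σp)² = 15204 − 13225 = 1979; nΣq² − (Σq)² = 2780 − 2209 = 571
r = 875 / √(1979 × 571) = 875 / 1063.0188 ≈ 0.823

0.823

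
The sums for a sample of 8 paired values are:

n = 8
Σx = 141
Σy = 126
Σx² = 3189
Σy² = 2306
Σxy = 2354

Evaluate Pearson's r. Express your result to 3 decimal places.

0.280

r = (nΣxy − ΣxΣy) / √[(nΣx² − (Σx)²)(nΣy² − (Σy)²)]
Numerator: 8×2354 − 141×126 = 1066
Denominator: √[(25512 − 19881)(18448 − 15876)] = √[5631 × 2572] = 3805.6448
r = 1066 / 3805.6448 ≈ 0.280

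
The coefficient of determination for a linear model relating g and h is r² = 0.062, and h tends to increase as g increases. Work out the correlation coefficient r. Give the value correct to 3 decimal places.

|r| = √0.062 = 0.249
The association is positive, so r = 0.249.

0.249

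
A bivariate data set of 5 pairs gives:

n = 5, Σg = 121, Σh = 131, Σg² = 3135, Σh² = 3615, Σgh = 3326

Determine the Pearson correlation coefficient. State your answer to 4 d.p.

0.8013

r = (nΣgh − ΣgΣh) / √[(nΣg² − (Σg)²)(nΣh² − (Σh)²)]
Numerator: 5×3326 − 121×131 = 779
Denominator: √[(15675 − 14641)(18075 − 17161)] = √[1034 × 914] = 972.1502
r = 779 / 972.1502 ≈ 0.8013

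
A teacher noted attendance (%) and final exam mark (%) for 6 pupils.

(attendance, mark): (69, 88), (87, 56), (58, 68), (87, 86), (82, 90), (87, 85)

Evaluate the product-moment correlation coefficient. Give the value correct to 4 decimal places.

n = 6, Σx = 470, Σy = 473, Σx² = 37556, Σy² = 38225, Σxy = 37145
nΣxy − ΣxΣy = 222870 − 222310 = 560
nΣx² − (Σx)² = 225336 − 220900 = 4436; nΣy² − (Σy)² = 229350 − 223729 = 5621
r = 560 / √(4436 × 5621) = 560 / 4993.4713 ≈ 0.1121

0.1121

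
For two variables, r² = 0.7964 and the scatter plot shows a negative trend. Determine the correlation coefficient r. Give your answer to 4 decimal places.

-0.8924

|r| = √0.7964 = 0.8924
The association is negative, so r = −0.8924.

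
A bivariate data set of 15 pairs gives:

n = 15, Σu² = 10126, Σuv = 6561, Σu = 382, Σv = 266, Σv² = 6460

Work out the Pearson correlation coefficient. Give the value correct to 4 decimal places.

r = (nΣuv − ΣuΣv) / √[(nΣu² − (Σu)²)(nΣv² − (Σv)²)]
Numerator: 15×6561 − 382×266 = -3197
Denominator: √[(151890 − 145924)(96900 − 70756)] = √[5966 × 26144] = 12488.9993
r = -3197 / 12488.9993 ≈ -0.2560

-0.2560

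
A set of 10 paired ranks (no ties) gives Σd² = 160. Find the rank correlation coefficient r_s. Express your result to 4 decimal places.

ρ = 1 − 6Σd² / [n(n²−1)] = 1 − 6×160 / (10×99)
  = 1 − 960/990 = 1 − 0.96970 ≈ 0.0303

0.0303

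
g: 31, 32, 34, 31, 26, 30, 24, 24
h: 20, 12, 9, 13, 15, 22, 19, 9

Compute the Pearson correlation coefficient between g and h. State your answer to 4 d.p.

-0.1198

n = 8, Σg = 232, Σh = 119, Σg² = 6830, Σh² = 1945, Σgh = 3435
nΣgh − ΣgΣh = 27480 − 27608 = -128
nΣg² − (Σg)² = 54640 − 53824 = 816; nΣh² − (Σh)² = 15560 − 14161 = 1399
r = -128 / √(816 × 1399) = -128 / 1068.4493 ≈ -0.1198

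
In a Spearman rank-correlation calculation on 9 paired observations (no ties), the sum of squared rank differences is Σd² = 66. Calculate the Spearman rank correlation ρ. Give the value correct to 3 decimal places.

0.450

ρ = 1 − 6Σd² / [n(n²−1)] = 1 − 6×66 / (9×80)
  = 1 − 396/720 = 1 − 0.5500 ≈ 0.450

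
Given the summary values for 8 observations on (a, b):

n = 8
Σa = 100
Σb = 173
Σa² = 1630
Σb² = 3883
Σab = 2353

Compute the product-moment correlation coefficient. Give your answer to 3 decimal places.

r = (nΣab − ΣaΣb) / √[(nΣa² − (Σa)²)(nΣb² − (Σb)²)]
Numerator: 8×2353 − 100×173 = 1524
Denominator: √[(13040 − 10000)(31064 − 29929)] = √[3040 × 1135] = 1857.5252
r = 1524 / 1857.5252 ≈ 0.820

0.820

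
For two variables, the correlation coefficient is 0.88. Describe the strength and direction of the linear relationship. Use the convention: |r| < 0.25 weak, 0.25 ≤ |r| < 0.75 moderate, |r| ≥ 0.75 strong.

strong positive

r = 0.88 > 0 so the relationship is positive.
|r| = 0.88, which falls in the strong range.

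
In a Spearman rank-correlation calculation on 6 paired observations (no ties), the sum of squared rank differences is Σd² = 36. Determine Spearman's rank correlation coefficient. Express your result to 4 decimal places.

-0.0286

ρ = 1 − 6Σd² / [n(n²−1)] = 1 − 6×36 / (6×35)
  = 1 − 216/210 = 1 − 1.02857 ≈ -0.0286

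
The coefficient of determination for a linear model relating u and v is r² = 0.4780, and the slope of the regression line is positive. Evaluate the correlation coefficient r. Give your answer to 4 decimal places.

0.6914

|r| = √0.4780 = 0.6914
The association is positive, so r = 0.6914.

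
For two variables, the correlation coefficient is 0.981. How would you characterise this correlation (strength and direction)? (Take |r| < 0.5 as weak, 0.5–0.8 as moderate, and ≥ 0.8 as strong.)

r = 0.981 > 0 so the relationship is positive.
|r| = 0.981, which falls in the strong range.

strong positive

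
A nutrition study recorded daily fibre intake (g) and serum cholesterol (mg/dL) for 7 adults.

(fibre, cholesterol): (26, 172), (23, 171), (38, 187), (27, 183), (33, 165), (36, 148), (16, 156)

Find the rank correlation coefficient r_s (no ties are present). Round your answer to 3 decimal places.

0.250

Rank fibre: 3, 2, 7, 4, 5, 6, 1
Rank cholesterol: 5, 4, 7, 6, 3, 1, 2
d = rank(fibre) − rank(cholesterol): -2, -2, 0, -2, 2, 5, -1; Σd² = 42
ρ = 1 − 6Σd² / [n(n²−1)] = 1 − 6×42 / (7×48) = 1 − 252/336 ≈ 0.250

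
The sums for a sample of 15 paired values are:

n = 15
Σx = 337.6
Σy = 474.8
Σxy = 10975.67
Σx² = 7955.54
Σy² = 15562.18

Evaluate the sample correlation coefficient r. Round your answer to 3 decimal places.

r = (nΣxy − ΣxΣy) / √[(nΣx² − (Σx)²)(nΣy² − (Σy)²)]
Numerator: 15×10975.67 − 337.6×474.8 = 4342.57
Denominator: √[(119333.1 − 113973.76)(233432.7 − 225435.04)] = √[5359.34 × 7997.66] = 6546.9213
r = 4342.57 / 6546.9213 ≈ 0.663

0.663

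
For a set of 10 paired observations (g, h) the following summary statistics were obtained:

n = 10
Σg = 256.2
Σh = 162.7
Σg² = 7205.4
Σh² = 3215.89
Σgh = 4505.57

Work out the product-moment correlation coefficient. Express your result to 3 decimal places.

r = (nΣgh − ΣgΣh) / √[(nΣg² − (Σg)²)(nΣh² − (Σh)²)]
Numerator: 10×4505.57 − 256.2×162.7 = 3371.96
Denominator: √[(72054 − 65638.44)(32158.9 − 26471.29)] = √[6415.56 × 5687.61] = 6040.6294
r = 3371.96 / 6040.6294 ≈ 0.558

0.558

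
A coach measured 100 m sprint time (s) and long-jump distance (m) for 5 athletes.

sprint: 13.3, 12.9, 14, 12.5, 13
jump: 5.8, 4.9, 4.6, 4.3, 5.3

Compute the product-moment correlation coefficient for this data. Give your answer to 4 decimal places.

0.1623

n = 5, Σx = 65.7, Σy = 24.9, Σx² = 864.55, Σy² = 125.39, Σxy = 327.4
nΣxy − ΣxΣy = 1637 − 1635.93 = 1.07
nΣx² − (Σx)² = 4322.75 − 4316.49 = 6.26; nΣy² − (Σy)² = 626.95 − 620.01 = 6.94
r = 1.07 / √(6.26 × 6.94) = 1.07 / 6.5912 ≈ 0.1623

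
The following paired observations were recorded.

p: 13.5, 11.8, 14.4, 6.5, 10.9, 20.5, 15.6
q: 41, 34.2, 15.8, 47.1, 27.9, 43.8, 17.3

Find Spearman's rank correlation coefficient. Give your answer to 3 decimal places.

-0.286

Rank p: 4, 3, 5, 1, 2, 7, 6
Rank q: 5, 4, 1, 7, 3, 6, 2
d = rank(p) − rank(q): -1, -1, 4, -6, -1, 1, 4; Σd² = 72
ρ = 1 − 6Σd² / [n(n²−1)] = 1 − 6×72 / (7×48) = 1 − 432/336 ≈ -0.286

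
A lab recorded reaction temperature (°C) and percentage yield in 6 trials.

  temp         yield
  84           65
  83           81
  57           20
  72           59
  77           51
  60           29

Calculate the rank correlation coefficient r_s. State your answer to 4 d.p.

Rank temp: 6, 5, 1, 3, 4, 2
Rank yield: 5, 6, 1, 4, 3, 2
d = rank(temp) − rank(yield): 1, -1, 0, -1, 1, 0; Σd² = 4
ρ = 1 − 6Σd² / [n(n²−1)] = 1 − 6×4 / (6×35) = 1 − 24/210 ≈ 0.8857

0.8857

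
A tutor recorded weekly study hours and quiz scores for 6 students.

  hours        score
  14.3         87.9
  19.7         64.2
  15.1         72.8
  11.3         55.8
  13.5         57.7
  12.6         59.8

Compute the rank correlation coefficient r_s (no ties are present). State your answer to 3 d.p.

0.714

Rank hours: 4, 6, 5, 1, 3, 2
Rank score: 6, 4, 5, 1, 2, 3
d = rank(hours) − rank(score): -2, 2, 0, 0, 1, -1; Σd² = 10
ρ = 1 − 6Σd² / [n(n²−1)] = 1 − 6×10 / (6×35) = 1 − 60/210 ≈ 0.714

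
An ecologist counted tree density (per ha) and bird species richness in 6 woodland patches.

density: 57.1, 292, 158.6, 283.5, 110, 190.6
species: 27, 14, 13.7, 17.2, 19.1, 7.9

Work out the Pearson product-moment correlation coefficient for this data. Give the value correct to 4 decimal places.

n = 6, Σx = 1091.8, Σy = 98.9, Σx² = 242478.98, Σy² = 1835.75, Σxy = 16285.46
nΣxy − ΣxΣy = 97712.76 − 107979.02 = -10266.26
nΣx² − (Σx)² = 1454873.88 − 1192027.24 = 262846.64; nΣy² − (Σy)² = 11014.5 − 9781.21 = 1233.29
r = -10266.26 / √(262846.64 × 1233.29) = -10266.26 / 18004.6142 ≈ -0.5702

-0.5702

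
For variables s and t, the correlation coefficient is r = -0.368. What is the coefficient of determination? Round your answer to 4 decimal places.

0.1354

r² = (-0.368)² = 0.1354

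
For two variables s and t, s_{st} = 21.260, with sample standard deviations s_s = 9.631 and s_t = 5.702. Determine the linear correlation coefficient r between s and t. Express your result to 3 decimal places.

0.387

r = Cov(s,t) / (s_s · s_t) = 21.260 / (9.631 × 5.702)
  = 21.260 / 54.9160 ≈ 0.387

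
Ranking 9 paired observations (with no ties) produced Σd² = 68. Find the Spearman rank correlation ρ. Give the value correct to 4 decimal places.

0.4333

ρ = 1 − 6Σd² / [n(n²−1)] = 1 − 6×68 / (9×80)
  = 1 − 408/720 = 1 − 0.56667 ≈ 0.4333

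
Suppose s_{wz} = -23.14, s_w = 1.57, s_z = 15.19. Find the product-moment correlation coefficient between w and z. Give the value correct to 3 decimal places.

r = Cov(w,z) / (s_w · s_z) = -23.14 / (1.57 × 15.19)
  = -23.14 / 23.8483 ≈ -0.970

-0.970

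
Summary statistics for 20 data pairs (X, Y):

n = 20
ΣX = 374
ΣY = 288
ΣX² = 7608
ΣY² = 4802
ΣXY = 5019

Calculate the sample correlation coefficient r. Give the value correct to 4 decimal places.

r = (nΣXY − ΣXΣY) / √[(nΣX² − (ΣX)²)(nΣY² − (ΣY)²)]
Numerator: 20×5019 − 374×288 = -7332
Denominator: √[(152160 − 139876)(96040 − 82944)] = √[12284 × 13096] = 12683.5036
r = -7332 / 12683.5036 ≈ -0.5781

-0.5781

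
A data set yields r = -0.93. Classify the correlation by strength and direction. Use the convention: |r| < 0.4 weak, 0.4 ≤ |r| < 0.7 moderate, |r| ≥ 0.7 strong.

strong negative

r = -0.93 < 0 so the relationship is negative.
|r| = 0.93, which falls in the strong range.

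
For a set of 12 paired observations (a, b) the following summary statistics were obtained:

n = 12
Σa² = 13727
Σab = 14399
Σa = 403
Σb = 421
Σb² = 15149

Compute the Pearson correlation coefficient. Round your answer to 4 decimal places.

0.9632

r = (nΣab − ΣaΣb) / √[(nΣa² − (Σa)²)(nΣb² − (Σb)²)]
Numerator: 12×14399 − 403×421 = 3125
Denominator: √[(164724 − 162409)(181788 − 177241)] = √[2315 × 4547] = 3244.4268
r = 3125 / 3244.4268 ≈ 0.9632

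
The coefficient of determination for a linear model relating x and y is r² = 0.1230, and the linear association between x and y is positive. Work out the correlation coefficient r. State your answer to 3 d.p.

0.351

|r| = √0.1230 = 0.351
The association is positive, so r = 0.351.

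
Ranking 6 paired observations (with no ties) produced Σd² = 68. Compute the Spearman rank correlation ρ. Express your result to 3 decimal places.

ρ = 1 − 6Σd² / [n(n²−1)] = 1 − 6×68 / (6×35)
  = 1 − 408/210 = 1 − 1.9429 ≈ -0.943

-0.943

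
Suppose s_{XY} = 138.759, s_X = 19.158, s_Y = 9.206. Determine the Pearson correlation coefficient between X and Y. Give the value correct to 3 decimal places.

0.787

r = Cov(X,Y) / (s_X · s_Y) = 138.759 / (19.158 × 9.206)
  = 138.759 / 176.3685 ≈ 0.787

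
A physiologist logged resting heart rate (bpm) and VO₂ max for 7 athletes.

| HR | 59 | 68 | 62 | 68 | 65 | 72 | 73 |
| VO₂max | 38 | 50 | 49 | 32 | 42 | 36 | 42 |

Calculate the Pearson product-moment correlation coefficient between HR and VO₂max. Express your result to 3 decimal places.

-0.181

n = 7, Σx = 467, Σy = 289, Σx² = 31311, Σy² = 12193, Σxy = 19244
nΣxy − ΣxΣy = 134708 − 134963 = -255
nΣx² − (Σx)² = 219177 − 218089 = 1088; nΣy² − (Σy)² = 85351 − 83521 = 1830
r = -255 / √(1088 × 1830) = -255 / 1411.0422 ≈ -0.181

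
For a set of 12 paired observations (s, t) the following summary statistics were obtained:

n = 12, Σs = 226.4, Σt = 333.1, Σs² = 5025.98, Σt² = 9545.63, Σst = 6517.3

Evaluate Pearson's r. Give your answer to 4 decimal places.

0.4899

r = (nΣst − ΣsΣt) / √[(nΣs² − (Σs)²)(nΣt² − (Σt)²)]
Numerator: 12×6517.3 − 226.4×333.1 = 2793.76
Denominator: √[(60311.76 − 51256.96)(114547.56 − 110955.61)] = √[9054.8 × 3591.95] = 5703.0158
r = 2793.76 / 5703.0158 ≈ 0.4899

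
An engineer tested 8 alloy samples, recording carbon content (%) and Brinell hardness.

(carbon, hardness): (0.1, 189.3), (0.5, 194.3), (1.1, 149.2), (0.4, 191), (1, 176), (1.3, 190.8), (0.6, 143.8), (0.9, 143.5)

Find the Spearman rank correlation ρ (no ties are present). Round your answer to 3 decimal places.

-0.310

Rank carbon: 1, 3, 7, 2, 6, 8, 4, 5
Rank hardness: 5, 8, 3, 7, 4, 6, 2, 1
d = rank(carbon) − rank(hardness): -4, -5, 4, -5, 2, 2, 2, 4; Σd² = 110
ρ = 1 − 6Σd² / [n(n²−1)] = 1 − 6×110 / (8×63) = 1 − 660/504 ≈ -0.310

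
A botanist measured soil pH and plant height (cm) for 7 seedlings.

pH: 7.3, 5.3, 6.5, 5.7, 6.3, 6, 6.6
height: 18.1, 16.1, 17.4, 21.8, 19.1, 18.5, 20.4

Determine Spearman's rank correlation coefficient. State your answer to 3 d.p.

Rank pH: 7, 1, 5, 2, 4, 3, 6
Rank height: 3, 1, 2, 7, 5, 4, 6
d = rank(pH) − rank(height): 4, 0, 3, -5, -1, -1, 0; Σd² = 52
ρ = 1 − 6Σd² / [n(n²−1)] = 1 − 6×52 / (7×48) = 1 − 312/336 ≈ 0.071

0.071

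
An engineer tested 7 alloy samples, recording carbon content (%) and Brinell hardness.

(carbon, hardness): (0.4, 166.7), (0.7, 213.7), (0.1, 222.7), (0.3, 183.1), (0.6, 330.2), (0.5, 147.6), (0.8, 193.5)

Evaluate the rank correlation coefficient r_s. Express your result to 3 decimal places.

Rank carbon: 3, 6, 1, 2, 5, 4, 7
Rank hardness: 2, 5, 6, 3, 7, 1, 4
d = rank(carbon) − rank(hardness): 1, 1, -5, -1, -2, 3, 3; Σd² = 50
ρ = 1 − 6Σd² / [n(n²−1)] = 1 − 6×50 / (7×48) = 1 − 300/336 ≈ 0.107

0.107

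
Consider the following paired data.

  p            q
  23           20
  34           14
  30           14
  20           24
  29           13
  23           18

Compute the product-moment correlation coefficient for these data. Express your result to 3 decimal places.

n = 6, Σp = 159, Σq = 103, Σp² = 4355, Σq² = 1861, Σpq = 2627
nΣpq − ΣpΣq = 15762 − 16377 = -615
nΣp² − (Σp)² = 26130 − 25281 = 849; nΣq² − (Σq)² = 11166 − 10609 = 557
r = -615 / √(849 × 557) = -615 / 687.6722 ≈ -0.894

-0.894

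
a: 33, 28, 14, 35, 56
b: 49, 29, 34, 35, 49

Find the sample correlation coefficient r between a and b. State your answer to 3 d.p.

n = 5, Σa = 166, Σb = 196, Σa² = 6430, Σb² = 8024, Σab = 6874
nΣab − ΣaΣb = 34370 − 32536 = 1834
nΣa² − (Σa)² = 32150 − 27556 = 4594; nΣb² − (Σb)² = 40120 − 38416 = 1704
r = 1834 / √(4594 × 1704) = 1834 / 2797.8878 ≈ 0.655

0.655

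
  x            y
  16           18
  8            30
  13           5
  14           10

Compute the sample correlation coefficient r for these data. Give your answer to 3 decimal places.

-0.631

n = 4, Σx = 51, Σy = 63, Σx² = 685, Σy² = 1349, Σxy = 733
nΣxy − ΣxΣy = 2932 − 3213 = -281
nΣx² − (Σx)² = 2740 − 2601 = 139; nΣy² − (Σy)² = 5396 − 3969 = 1427
r = -281 / √(139 × 1427) = -281 / 445.3684 ≈ -0.631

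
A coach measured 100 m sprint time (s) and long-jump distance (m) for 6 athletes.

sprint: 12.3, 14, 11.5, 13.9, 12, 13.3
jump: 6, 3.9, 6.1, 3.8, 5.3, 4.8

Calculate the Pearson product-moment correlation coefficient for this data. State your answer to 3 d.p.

n = 6, Σx = 77, Σy = 29.9, Σx² = 993.64, Σy² = 153.99, Σxy = 378.81
nΣxy − ΣxΣy = 2272.86 − 2302.3 = -29.44
nΣx² − (Σx)² = 5961.84 − 5929 = 32.84; nΣy² − (Σy)² = 923.94 − 894.01 = 29.93
r = -29.44 / √(32.84 × 29.93) = -29.44 / 31.3513 ≈ -0.939

-0.939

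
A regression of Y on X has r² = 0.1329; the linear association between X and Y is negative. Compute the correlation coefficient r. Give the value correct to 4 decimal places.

|r| = √0.1329 = 0.3646
The association is negative, so r = −0.3646.

-0.3646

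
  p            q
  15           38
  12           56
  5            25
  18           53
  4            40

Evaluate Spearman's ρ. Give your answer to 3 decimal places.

0.300

Rank p: 4, 3, 2, 5, 1
Rank q: 2, 5, 1, 4, 3
d = rank(p) − rank(q): 2, -2, 1, 1, -2; Σd² = 14
ρ = 1 − 6Σd² / [n(n²−1)] = 1 − 6×14 / (5×24) = 1 − 84/120 ≈ 0.300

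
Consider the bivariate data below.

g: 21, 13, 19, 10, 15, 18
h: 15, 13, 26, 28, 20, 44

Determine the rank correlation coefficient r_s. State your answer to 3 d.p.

-0.086

Rank g: 6, 2, 5, 1, 3, 4
Rank h: 2, 1, 4, 5, 3, 6
d = rank(g) − rank(h): 4, 1, 1, -4, 0, -2; Σd² = 38
ρ = 1 − 6Σd² / [n(n²−1)] = 1 − 6×38 / (6×35) = 1 − 228/210 ≈ -0.086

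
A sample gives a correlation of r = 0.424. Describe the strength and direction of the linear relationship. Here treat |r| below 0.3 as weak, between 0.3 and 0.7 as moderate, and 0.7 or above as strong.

r = 0.424 > 0 so the relationship is positive.
|r| = 0.424, which falls in the moderate range.

moderate positive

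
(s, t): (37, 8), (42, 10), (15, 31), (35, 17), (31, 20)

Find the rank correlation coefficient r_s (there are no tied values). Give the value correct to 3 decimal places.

Rank s: 4, 5, 1, 3, 2
Rank t: 1, 2, 5, 3, 4
d = rank(s) − rank(t): 3, 3, -4, 0, -2; Σd² = 38
ρ = 1 − 6Σd² / [n(n²−1)] = 1 − 6×38 / (5×24) = 1 − 228/120 ≈ -0.900

-0.900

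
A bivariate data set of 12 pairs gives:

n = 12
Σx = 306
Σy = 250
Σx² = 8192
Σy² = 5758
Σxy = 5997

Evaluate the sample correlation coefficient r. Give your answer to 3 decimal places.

r = (nΣxy − ΣxΣy) / √[(nΣx² − (Σx)²)(nΣy² − (Σy)²)]
Numerator: 12×5997 − 306×250 = -4536
Denominator: √[(98304 − 93636)(69096 − 62500)] = √[4668 × 6596] = 5548.8853
r = -4536 / 5548.8853 ≈ -0.817

-0.817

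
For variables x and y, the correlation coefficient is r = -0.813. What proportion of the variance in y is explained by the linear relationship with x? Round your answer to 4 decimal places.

r² = (-0.813)² = 0.6610

0.6610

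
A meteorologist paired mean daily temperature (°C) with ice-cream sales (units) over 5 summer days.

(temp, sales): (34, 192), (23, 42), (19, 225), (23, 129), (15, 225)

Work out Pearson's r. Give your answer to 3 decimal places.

-0.192

n = 5, Σx = 114, Σy = 813, Σx² = 2800, Σy² = 156519, Σxy = 18111
nΣxy − ΣxΣy = 90555 − 92682 = -2127
nΣx² − (Σx)² = 14000 − 12996 = 1004; nΣy² − (Σy)² = 782595 − 660969 = 121626
r = -2127 / √(1004 × 121626) = -2127 / 11050.4527 ≈ -0.192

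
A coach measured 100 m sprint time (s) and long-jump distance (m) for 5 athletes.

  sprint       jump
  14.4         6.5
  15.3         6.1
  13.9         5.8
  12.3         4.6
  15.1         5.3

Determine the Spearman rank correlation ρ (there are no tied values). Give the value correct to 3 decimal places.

Rank sprint: 3, 5, 2, 1, 4
Rank jump: 5, 4, 3, 1, 2
d = rank(sprint) − rank(jump): -2, 1, -1, 0, 2; Σd² = 10
ρ = 1 − 6Σd² / [n(n²−1)] = 1 − 6×10 / (5×24) = 1 − 60/120 ≈ 0.500

0.500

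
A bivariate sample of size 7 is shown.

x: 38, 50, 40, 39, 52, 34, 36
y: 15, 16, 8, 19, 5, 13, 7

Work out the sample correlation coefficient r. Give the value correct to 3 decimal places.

n = 7, Σx = 289, Σy = 83, Σx² = 12221, Σy² = 1149, Σxy = 3385
nΣxy − ΣxΣy = 23695 − 23987 = -292
nΣx² − (Σx)² = 85547 − 83521 = 2026; nΣy² − (Σy)² = 8043 − 6889 = 1154
r = -292 / √(2026 × 1154) = -292 / 1529.0533 ≈ -0.191

-0.191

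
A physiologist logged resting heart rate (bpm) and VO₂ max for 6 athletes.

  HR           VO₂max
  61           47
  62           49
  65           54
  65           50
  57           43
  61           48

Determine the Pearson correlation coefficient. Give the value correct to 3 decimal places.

0.932

n = 6, Σx = 371, Σy = 291, Σx² = 22985, Σy² = 14179, Σxy = 18044
nΣxy − ΣxΣy = 108264 − 107961 = 303
nΣx² − (Σx)² = 137910 − 137641 = 269; nΣy² − (Σy)² = 85074 − 84681 = 393
r = 303 / √(269 × 393) = 303 / 325.1415 ≈ 0.932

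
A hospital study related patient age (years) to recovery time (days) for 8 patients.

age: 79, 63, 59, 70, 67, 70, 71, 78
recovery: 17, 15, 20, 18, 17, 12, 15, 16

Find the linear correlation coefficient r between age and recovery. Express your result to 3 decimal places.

-0.276

n = 8, Σx = 557, Σy = 130, Σx² = 39105, Σy² = 2152, Σxy = 9020
nΣxy − ΣxΣy = 72160 − 72410 = -250
nΣx² − (Σx)² = 312840 − 310249 = 2591; nΣy² − (Σy)² = 17216 − 16900 = 316
r = -250 / √(2591 × 316) = -250 / 904.8514 ≈ -0.276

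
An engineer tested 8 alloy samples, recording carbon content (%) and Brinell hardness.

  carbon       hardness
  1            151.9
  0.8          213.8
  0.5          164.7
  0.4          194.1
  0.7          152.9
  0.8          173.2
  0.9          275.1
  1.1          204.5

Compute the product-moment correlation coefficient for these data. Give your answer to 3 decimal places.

n = 8, Σx = 6.2, Σy = 1530.2, Σx² = 5.2, Σy² = 304461.86, Σxy = 1201.06
nΣxy − ΣxΣy = 9608.48 − 9487.24 = 121.24
nΣx² − (Σx)² = 41.6 − 38.44 = 3.16; nΣy² − (Σy)² = 2435694.88 − 2341512.04 = 94182.84
r = 121.24 / √(3.16 × 94182.84) = 121.24 / 545.5436 ≈ 0.222

0.222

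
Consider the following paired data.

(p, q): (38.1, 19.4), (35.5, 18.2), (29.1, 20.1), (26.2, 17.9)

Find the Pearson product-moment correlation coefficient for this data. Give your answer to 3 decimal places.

n = 4, Σp = 128.9, Σq = 75.6, Σp² = 4245.11, Σq² = 1432.02, Σpq = 2439.13
nΣpq − ΣpΣq = 9756.52 − 9744.84 = 11.68
nΣp² − (Σp)² = 16980.44 − 16615.21 = 365.23; nΣq² − (Σq)² = 5728.08 − 5715.36 = 12.72
r = 11.68 / √(365.23 × 12.72) = 11.68 / 68.1596 ≈ 0.171

0.171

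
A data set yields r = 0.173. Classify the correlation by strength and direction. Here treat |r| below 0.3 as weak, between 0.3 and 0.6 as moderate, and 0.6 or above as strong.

weak positive

r = 0.173 > 0 so the relationship is positive.
|r| = 0.173, which falls in the weak range.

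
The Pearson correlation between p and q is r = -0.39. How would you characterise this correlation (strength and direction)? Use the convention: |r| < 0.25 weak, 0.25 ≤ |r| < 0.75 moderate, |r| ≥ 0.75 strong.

r = -0.39 < 0 so the relationship is negative.
|r| = 0.39, which falls in the moderate range.

moderate negative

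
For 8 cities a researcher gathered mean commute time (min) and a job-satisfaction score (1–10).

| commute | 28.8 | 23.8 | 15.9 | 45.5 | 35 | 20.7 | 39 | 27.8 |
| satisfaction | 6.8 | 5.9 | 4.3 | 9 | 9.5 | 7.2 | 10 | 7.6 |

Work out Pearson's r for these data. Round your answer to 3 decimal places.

n = 8, Σx = 236.5, Σy = 60.3, Σx² = 7666.27, Σy² = 480.39, Σxy = 1896.95
nΣxy − ΣxΣy = 15175.6 − 14260.95 = 914.65
nΣx² − (Σx)² = 61330.16 − 55932.25 = 5397.91; nΣy² − (Σy)² = 3843.12 − 3636.09 = 207.03
r = 914.65 / √(5397.91 × 207.03) = 914.65 / 1057.1326 ≈ 0.865

0.865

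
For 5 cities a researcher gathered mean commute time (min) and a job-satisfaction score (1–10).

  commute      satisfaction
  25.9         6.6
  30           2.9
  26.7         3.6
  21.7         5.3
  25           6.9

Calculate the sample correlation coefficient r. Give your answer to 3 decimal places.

n = 5, Σx = 129.3, Σy = 25.3, Σx² = 3379.59, Σy² = 140.63, Σxy = 641.57
nΣxy − ΣxΣy = 3207.85 − 3271.29 = -63.44
nΣx² − (Σx)² = 16897.95 − 16718.49 = 179.46; nΣy² − (Σy)² = 703.15 − 640.09 = 63.06
r = -63.44 / √(179.46 × 63.06) = -63.44 / 106.3802 ≈ -0.596

-0.596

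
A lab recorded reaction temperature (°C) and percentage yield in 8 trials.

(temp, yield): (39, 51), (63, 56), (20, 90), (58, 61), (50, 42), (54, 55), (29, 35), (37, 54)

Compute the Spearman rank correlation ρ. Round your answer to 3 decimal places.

0.214

Rank temp: 4, 8, 1, 7, 5, 6, 2, 3
Rank yield: 3, 6, 8, 7, 2, 5, 1, 4
d = rank(temp) − rank(yield): 1, 2, -7, 0, 3, 1, 1, -1; Σd² = 66
ρ = 1 − 6Σd² / [n(n²−1)] = 1 − 6×66 / (8×63) = 1 − 396/504 ≈ 0.214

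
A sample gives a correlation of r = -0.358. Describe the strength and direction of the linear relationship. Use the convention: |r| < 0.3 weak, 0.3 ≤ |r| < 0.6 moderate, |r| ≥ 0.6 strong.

moderate negative

r = -0.358 < 0 so the relationship is negative.
|r| = 0.358, which falls in the moderate range.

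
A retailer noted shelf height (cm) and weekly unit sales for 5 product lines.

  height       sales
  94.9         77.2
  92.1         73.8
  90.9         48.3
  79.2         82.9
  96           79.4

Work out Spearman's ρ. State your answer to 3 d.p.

0.000

Rank height: 4, 3, 2, 1, 5
Rank sales: 3, 2, 1, 5, 4
d = rank(height) − rank(sales): 1, 1, 1, -4, 1; Σd² = 20
ρ = 1 − 6Σd² / [n(n²−1)] = 1 − 6×20 / (5×24) = 1 − 120/120 ≈ 0.000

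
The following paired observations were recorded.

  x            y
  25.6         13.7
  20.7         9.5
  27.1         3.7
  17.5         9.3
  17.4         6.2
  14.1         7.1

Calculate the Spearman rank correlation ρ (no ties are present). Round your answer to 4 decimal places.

Rank x: 5, 4, 6, 3, 2, 1
Rank y: 6, 5, 1, 4, 2, 3
d = rank(x) − rank(y): -1, -1, 5, -1, 0, -2; Σd² = 32
ρ = 1 − 6Σd² / [n(n²−1)] = 1 − 6×32 / (6×35) = 1 − 192/210 ≈ 0.0857

0.0857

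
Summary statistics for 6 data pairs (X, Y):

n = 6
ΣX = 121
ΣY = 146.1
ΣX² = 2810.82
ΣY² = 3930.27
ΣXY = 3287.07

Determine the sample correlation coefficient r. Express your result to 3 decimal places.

r = (nΣXY − ΣXΣY) / √[(nΣX² − (ΣX)²)(nΣY² − (ΣY)²)]
Numerator: 6×3287.07 − 121×146.1 = 2044.32
Denominator: √[(16864.92 − 14641)(23581.62 − 21345.21)] = √[2223.92 × 2236.41] = 2230.1563
r = 2044.32 / 2230.1563 ≈ 0.917

0.917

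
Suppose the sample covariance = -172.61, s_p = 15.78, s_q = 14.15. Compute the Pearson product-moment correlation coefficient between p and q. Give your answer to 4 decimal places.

r = Cov(p,q) / (s_p · s_q) = -172.61 / (15.78 × 14.15)
  = -172.61 / 223.2870 ≈ -0.7730

-0.7730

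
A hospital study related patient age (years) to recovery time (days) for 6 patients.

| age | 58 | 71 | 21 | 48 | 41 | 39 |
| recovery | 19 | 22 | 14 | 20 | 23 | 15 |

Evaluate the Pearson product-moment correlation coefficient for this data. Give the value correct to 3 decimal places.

0.671

n = 6, Σx = 278, Σy = 113, Σx² = 14352, Σy² = 2195, Σxy = 5446
nΣxy − ΣxΣy = 32676 − 31414 = 1262
nΣx² − (Σx)² = 86112 − 77284 = 8828; nΣy² − (Σy)² = 13170 − 12769 = 401
r = 1262 / √(8828 × 401) = 1262 / 1881.4962 ≈ 0.671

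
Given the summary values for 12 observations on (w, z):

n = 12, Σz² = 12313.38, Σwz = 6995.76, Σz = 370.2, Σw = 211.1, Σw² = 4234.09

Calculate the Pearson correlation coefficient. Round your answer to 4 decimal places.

0.7091

r = (nΣwz − ΣwΣz) / √[(nΣw² − (Σw)²)(nΣz² − (Σz)²)]
Numerator: 12×6995.76 − 211.1×370.2 = 5799.9
Denominator: √[(50809.08 − 44563.21)(147760.56 − 137048.04)] = √[6245.87 × 10712.52] = 8179.7926
r = 5799.9 / 8179.7926 ≈ 0.7091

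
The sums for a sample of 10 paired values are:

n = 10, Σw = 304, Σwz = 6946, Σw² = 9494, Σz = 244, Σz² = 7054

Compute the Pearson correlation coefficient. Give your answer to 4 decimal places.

r = (nΣwz − ΣwΣz) / √[(nΣw² − (Σw)²)(nΣz² − (Σz)²)]
Numerator: 10×6946 − 304×244 = -4716
Denominator: √[(94940 − 92416)(70540 − 59536)] = √[2524 × 11004] = 5270.1135
r = -4716 / 5270.1135 ≈ -0.8949

-0.8949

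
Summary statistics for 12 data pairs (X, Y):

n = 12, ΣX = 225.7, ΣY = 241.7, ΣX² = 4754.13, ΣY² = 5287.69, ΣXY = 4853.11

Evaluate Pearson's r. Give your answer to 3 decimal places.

r = (nΣXY − ΣXΣY) / √[(nΣX² − (ΣX)²)(nΣY² − (ΣY)²)]
Numerator: 12×4853.11 − 225.7×241.7 = 3685.63
Denominator: √[(57049.56 − 50940.49)(63452.28 − 58418.89)] = √[6109.07 × 5033.39] = 5545.2080
r = 3685.63 / 5545.2080 ≈ 0.665

0.665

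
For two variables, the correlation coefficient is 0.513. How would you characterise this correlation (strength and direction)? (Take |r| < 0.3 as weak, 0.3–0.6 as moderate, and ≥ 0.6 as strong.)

r = 0.513 > 0 so the relationship is positive.
|r| = 0.513, which falls in the moderate range.

moderate positive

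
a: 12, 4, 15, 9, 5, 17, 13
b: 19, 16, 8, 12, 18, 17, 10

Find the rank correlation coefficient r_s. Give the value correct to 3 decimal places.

-0.286

Rank a: 4, 1, 6, 3, 2, 7, 5
Rank b: 7, 4, 1, 3, 6, 5, 2
d = rank(a) − rank(b): -3, -3, 5, 0, -4, 2, 3; Σd² = 72
ρ = 1 − 6Σd² / [n(n²−1)] = 1 − 6×72 / (7×48) = 1 − 432/336 ≈ -0.286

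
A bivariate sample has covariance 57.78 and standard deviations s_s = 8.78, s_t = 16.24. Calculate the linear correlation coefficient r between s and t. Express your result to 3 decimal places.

r = Cov(s,t) / (s_s · s_t) = 57.78 / (8.78 × 16.24)
  = 57.78 / 142.5872 ≈ 0.405

0.405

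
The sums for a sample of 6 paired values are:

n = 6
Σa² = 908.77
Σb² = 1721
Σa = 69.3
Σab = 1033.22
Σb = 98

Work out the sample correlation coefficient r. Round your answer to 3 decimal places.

-0.864

r = (nΣab − ΣaΣb) / √[(nΣa² − (Σa)²)(nΣb² − (Σb)²)]
Numerator: 6×1033.22 − 69.3×98 = -592.08
Denominator: √[(5452.62 − 4802.49)(10326 − 9604)] = √[650.13 × 722] = 685.1232
r = -592.08 / 685.1232 ≈ -0.864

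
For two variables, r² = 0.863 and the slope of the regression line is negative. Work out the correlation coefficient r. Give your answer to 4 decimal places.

|r| = √0.863 = 0.9290
The association is negative, so r = −0.9290.

-0.9290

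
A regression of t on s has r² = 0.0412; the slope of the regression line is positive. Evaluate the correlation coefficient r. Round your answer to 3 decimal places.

|r| = √0.0412 = 0.203
The association is positive, so r = 0.203.

0.203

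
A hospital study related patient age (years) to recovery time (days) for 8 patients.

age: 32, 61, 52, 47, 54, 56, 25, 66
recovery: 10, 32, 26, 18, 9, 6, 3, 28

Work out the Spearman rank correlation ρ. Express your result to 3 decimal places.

0.595

Rank age: 2, 7, 4, 3, 5, 6, 1, 8
Rank recovery: 4, 8, 6, 5, 3, 2, 1, 7
d = rank(age) − rank(recovery): -2, -1, -2, -2, 2, 4, 0, 1; Σd² = 34
ρ = 1 − 6Σd² / [n(n²−1)] = 1 − 6×34 / (8×63) = 1 − 204/504 ≈ 0.595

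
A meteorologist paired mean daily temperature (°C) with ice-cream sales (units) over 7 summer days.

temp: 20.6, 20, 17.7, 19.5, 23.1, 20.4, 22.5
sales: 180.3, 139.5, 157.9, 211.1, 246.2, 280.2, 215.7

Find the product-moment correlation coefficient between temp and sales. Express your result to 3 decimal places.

n = 7, Σx = 143.8, Σy = 1430.9, Σx² = 2973.92, Σy² = 307116.93, Σxy = 29672.01
nΣxy − ΣxΣy = 207704.07 − 205763.42 = 1940.65
nΣx² − (Σx)² = 20817.44 − 20678.44 = 139; nΣy² − (Σy)² = 2149818.51 − 2047474.81 = 102343.7
r = 1940.65 / √(139 × 102343.7) = 1940.65 / 3771.7071 ≈ 0.515

0.515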